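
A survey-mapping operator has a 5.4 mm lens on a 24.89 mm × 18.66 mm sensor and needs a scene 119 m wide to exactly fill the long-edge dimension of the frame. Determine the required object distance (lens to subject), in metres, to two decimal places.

W: 119 m = 119000 mm.
Magnification m = w/W = dᵢ/dₒ; combined with 1/f = 1/dₒ + 1/dᵢ this gives dₒ = f·(1 + W/w).
dₒ = 5.4 mm × (1 + 119000/24.89) = 5.4 × 4782.0366 ≈ 25822.997 mm = 25.823 m.

25.82 m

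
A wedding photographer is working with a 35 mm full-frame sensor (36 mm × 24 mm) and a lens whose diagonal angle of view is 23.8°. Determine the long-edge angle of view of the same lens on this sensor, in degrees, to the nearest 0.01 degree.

Sensor diagonal = √(36² + 24²) = √1872.0000 ≈ 43.2666 mm.
From the diagonal AOV: f = 43.2666 / (2·tan(11.9°)) = 43.2666 / 0.42147 ≈ 102.6574 mm.
Long-edge AOV = 2·arctan(36 / (2 × 102.6574)) = 2·arctan(0.17534) ≈ 19.8903°.

19.89°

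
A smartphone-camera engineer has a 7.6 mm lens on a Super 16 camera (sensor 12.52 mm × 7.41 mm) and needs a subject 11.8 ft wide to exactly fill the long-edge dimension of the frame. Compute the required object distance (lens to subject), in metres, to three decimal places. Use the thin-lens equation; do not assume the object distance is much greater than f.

2.191 m

W: 11.8 ft × 304.8 mm/ft = 3596.64 mm.
Magnification m = w/W = dᵢ/dₒ; combined with 1/f = 1/dₒ + 1/dᵢ this gives dₒ = f·(1 + W/w).
dₒ = 7.6 mm × (1 + 3596.64/12.52) = 7.6 × 288.2716 ≈ 2190.864 mm = 2.19086 m.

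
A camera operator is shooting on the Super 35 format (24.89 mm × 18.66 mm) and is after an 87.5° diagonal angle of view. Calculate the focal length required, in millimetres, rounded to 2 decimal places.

16.25 mm

Sensor diagonal = √(24.89² + 18.66²) = √967.7077 ≈ 31.1080 mm.
From α = 2·arctan(d/2f) we get f = d / (2·tan(α/2)).
With d = 31.1080 mm and α/2 = 43.75°, tan(α/2) ≈ 0.95729, so f ≈ 31.1080 / 1.91458 ≈ 16.2479 mm.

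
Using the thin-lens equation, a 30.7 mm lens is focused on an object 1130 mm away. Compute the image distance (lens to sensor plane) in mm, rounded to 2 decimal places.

1/dᵢ = 1/f − 1/dₒ = 1/30.7 − 1/1130 = 0.0316883 mm⁻¹.
dᵢ = 1/0.0316883 ≈ 31.5574 mm.

31.56 mm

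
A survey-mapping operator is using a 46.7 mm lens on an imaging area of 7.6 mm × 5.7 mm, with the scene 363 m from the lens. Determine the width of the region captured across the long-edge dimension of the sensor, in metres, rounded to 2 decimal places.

59.07 m

dₒ: 363 m = 363000 mm.
Similar triangles through the lens centre give W/dₒ = w/dᵢ; with 1/f = 1/dₒ + 1/dᵢ this gives W = w·(dₒ − f)/f.
W = 7.6 mm × (363000 − 46.7) / 46.7 = 7.6 × 7772.0193 ≈ 59067.346 mm = 59.0673 m.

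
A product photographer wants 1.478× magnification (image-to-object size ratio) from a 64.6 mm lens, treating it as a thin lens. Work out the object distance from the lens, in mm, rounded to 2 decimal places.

108.31 mm

With m = dᵢ/dₒ and 1/f = 1/dₒ + 1/dᵢ, substituting dᵢ = m·dₒ gives 1/f = (1 + 1/m)/dₒ, hence dₒ = f·(1 + 1/m).
dₒ = 64.6 × (1 + 1/1.478) = 64.6 × 1.67659 ≈ 108.308 mm.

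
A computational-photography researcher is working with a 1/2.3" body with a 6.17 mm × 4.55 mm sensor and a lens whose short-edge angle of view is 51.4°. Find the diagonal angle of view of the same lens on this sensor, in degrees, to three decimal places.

From the short-edge AOV: f = 4.55 / (2·tan(25.7°)) = 4.55 / 0.96253 ≈ 4.7271 mm.
Sensor diagonal = √(6.17² + 4.55²) = √58.7714 ≈ 7.6663 mm.
Diagonal AOV = 2·arctan(7.6663 / (2 × 4.7271)) = 2·arctan(0.81088) ≈ 78.0760°.

78.076°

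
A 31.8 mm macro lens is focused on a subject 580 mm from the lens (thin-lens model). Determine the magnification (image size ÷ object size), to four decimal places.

0.0580×

Thin lens: 1/f = 1/dₒ + 1/dᵢ → 1/dᵢ = 1/31.8 − 1/580 = 0.0297224 mm⁻¹, so dᵢ ≈ 33.6447 mm.
Magnification m = dᵢ/dₒ = 33.6447/580 ≈ 0.05801.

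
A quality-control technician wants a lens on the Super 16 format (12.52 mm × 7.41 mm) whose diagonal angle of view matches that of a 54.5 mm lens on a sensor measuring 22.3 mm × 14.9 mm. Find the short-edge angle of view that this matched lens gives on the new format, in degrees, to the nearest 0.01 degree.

Sensor diagonal = √(22.3² + 14.9²) = √719.3000 ≈ 26.8198 mm.
Sensor diagonal = √(12.52² + 7.41²) = √211.6585 ≈ 14.5485 mm.
Equal diagonal AOV ⇒ f₂ = f₁ · 14.5485/26.8198 = 54.5 × 0.54245 ≈ 29.5637 mm.
Short-edge AOV on the new format = 2·arctan(7.41 / (2 × 29.5637)) = 2·arctan(0.12532) ≈ 14.2864°.

14.29°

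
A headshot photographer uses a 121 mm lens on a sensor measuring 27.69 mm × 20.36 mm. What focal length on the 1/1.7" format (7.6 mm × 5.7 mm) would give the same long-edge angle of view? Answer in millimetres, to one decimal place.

33.2 mm

Equal angle of view means equal width/f ratio, so f₂ = f₁ · (width₂/width₁) = 121 × 7.6/27.69.
f₂ = 121 × 0.27447 ≈ 33.211 mm.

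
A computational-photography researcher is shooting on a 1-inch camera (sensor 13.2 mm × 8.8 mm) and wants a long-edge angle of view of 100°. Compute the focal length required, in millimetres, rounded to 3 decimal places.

From α = 2·arctan(w/2f) we get f = w / (2·tan(α/2)).
With w = 13.2 mm and α/2 = 50°, tan(α/2) ≈ 1.19175, so f ≈ 13.2 / 2.38351 ≈ 5.5381 mm.

5.538 mm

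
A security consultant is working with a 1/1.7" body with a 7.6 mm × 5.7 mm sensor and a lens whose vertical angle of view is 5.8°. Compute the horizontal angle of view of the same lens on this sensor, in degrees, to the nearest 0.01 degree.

7.73°

From the vertical AOV: f = 5.7 / (2·tan(2.9°)) = 5.7 / 0.10132 ≈ 56.2598 mm.
Horizontal AOV = 2·arctan(7.6 / (2 × 56.2598)) = 2·arctan(0.06754) ≈ 7.7282°.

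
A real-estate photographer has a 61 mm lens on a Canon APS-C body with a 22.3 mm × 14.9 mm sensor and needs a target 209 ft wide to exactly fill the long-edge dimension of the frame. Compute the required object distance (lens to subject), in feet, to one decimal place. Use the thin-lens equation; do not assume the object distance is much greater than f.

W: 209 ft × 304.8 mm/ft = 63703.20 mm.
Magnification m = w/W = dᵢ/dₒ; combined with 1/f = 1/dₒ + 1/dᵢ this gives dₒ = f·(1 + W/w).
dₒ = 61 mm × (1 + 63703.2/22.3) = 61 × 2857.6456 ≈ 174316.385 mm = 174316.385/304.8 ft = 571.904 ft.

571.9 ft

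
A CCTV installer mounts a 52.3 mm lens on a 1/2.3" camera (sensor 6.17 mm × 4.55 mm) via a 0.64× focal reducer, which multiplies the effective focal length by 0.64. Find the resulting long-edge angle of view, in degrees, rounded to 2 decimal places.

10.53°

Effective focal length f = 52.3 × 0.64 = 33.472 mm.
α = 2·arctan(6.17 / (2 × 33.472)) = 2·arctan(0.09217) ≈ 10.5318°.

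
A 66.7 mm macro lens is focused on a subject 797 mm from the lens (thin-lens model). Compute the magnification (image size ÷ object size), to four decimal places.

Thin lens: 1/f = 1/dₒ + 1/dᵢ → 1/dᵢ = 1/66.7 − 1/797 = 0.0137378 mm⁻¹, so dᵢ ≈ 72.7919 mm.
Magnification m = dᵢ/dₒ = 72.7919/797 ≈ 0.09133.

0.0913×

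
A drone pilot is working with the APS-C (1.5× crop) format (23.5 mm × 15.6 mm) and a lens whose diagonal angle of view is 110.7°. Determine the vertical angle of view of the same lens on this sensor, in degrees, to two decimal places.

Sensor diagonal = √(23.5² + 15.6²) = √795.6100 ≈ 28.2066 mm.
From the diagonal AOV: f = 28.2066 / (2·tan(55.35°)) = 28.2066 / 2.89376 ≈ 9.7474 mm.
Vertical AOV = 2·arctan(15.6 / (2 × 9.7474)) = 2·arctan(0.80022) ≈ 77.3347°.

77.33°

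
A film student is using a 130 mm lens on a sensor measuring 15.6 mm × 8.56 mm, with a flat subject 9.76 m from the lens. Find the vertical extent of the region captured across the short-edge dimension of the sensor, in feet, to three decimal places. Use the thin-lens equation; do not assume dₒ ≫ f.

dₒ: 9.76 m = 9760 mm.
Similar triangles through the lens centre give W/dₒ = h/dᵢ; with 1/f = 1/dₒ + 1/dᵢ this gives W = h·(dₒ − f)/f.
W = 8.56 mm × (9760 − 130) / 130 = 8.56 × 74.0769 ≈ 634.098 mm = 634.098/304.8 ft = 2.08038 ft.

2.080 ft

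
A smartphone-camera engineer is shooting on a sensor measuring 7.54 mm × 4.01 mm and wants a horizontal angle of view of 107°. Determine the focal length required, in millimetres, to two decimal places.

2.79 mm

From α = 2·arctan(w/2f) we get f = w / (2·tan(α/2)).
With w = 7.54 mm and α/2 = 53.5°, tan(α/2) ≈ 1.35142, so f ≈ 7.54 / 2.70284 ≈ 2.7897 mm.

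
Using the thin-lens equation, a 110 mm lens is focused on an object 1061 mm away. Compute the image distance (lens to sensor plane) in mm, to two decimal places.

122.72 mm

1/dᵢ = 1/f − 1/dₒ = 1/110 − 1/1061 = 0.0081484 mm⁻¹.
dᵢ = 1/0.0081484 ≈ 122.7234 mm.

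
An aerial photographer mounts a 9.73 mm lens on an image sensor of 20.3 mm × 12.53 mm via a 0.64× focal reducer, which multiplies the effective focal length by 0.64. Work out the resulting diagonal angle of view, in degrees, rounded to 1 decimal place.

Effective focal length f = 9.73 × 0.64 = 6.2272 mm.
Sensor diagonal = √(20.3² + 12.53²) = √569.0909 ≈ 23.8556 mm.
α = 2·arctan(23.856 / (2 × 6.2272)) = 2·arctan(1.91544) ≈ 124.8642°.

124.9°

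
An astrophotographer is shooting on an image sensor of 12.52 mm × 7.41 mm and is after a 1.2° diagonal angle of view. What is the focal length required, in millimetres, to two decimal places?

694.61 mm

Sensor diagonal = √(12.52² + 7.41²) = √211.6585 ≈ 14.5485 mm.
From α = 2·arctan(d/2f) we get f = d / (2·tan(α/2)).
With d = 14.5485 mm and α/2 = 0.6°, tan(α/2) ≈ 0.01047, so f ≈ 14.5485 / 0.02094 ≈ 694.6137 mm.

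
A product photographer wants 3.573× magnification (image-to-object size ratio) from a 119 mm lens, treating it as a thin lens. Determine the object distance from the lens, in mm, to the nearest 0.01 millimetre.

With m = dᵢ/dₒ and 1/f = 1/dₒ + 1/dᵢ, substituting dᵢ = m·dₒ gives 1/f = (1 + 1/m)/dₒ, hence dₒ = f·(1 + 1/m).
dₒ = 119 × (1 + 1/3.573) = 119 × 1.27988 ≈ 152.305 mm.

152.31 mm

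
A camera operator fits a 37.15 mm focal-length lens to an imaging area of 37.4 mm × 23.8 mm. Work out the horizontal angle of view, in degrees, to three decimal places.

53.438°

Angle of view α = 2·arctan(w/2f) with w = 37.4 mm and f = 37.15 mm.
w/2f = 0.50336; arctan(0.50336) ≈ 26.7191°, so α ≈ 53.4381°.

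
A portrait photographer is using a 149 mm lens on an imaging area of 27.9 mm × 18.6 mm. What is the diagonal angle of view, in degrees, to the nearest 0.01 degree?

Sensor diagonal = √(27.9² + 18.6²) = √1124.3700 ≈ 33.5316 mm.
Angle of view α = 2·arctan(d/2f) with d = 33.5316 mm and f = 149 mm.
d/2f = 0.11252; arctan(0.11252) ≈ 6.4200°, so α ≈ 12.8401°.

12.84°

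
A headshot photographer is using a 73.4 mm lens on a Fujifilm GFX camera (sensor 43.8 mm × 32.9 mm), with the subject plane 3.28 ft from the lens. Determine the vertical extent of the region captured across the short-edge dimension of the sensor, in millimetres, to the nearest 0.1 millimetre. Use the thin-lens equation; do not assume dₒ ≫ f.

dₒ: 3.28 ft × 304.8 mm/ft = 999.74 mm.
Similar triangles through the lens centre give W/dₒ = h/dᵢ; with 1/f = 1/dₒ + 1/dᵢ this gives W = h·(dₒ − f)/f.
W = 32.9 mm × (999.744 − 73.4) / 73.4 = 32.9 × 12.6205 ≈ 415.214 mm.

415.2 mm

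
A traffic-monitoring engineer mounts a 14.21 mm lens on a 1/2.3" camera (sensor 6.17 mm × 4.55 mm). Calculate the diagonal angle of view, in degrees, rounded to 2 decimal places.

Sensor diagonal = √(6.17² + 4.55²) = √58.7714 ≈ 7.6663 mm.
Angle of view α = 2·arctan(d/2f) with d = 7.6663 mm and f = 14.21 mm.
d/2f = 0.26975; arctan(0.26975) ≈ 15.0961°, so α ≈ 30.1923°.

30.19°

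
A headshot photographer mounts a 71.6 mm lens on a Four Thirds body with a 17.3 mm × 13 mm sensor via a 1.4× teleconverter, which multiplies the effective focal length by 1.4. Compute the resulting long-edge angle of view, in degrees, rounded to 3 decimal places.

9.864°

Effective focal length f = 71.6 × 1.4 = 100.24 mm.
α = 2·arctan(17.3 / (2 × 100.24)) = 2·arctan(0.08629) ≈ 9.8640°.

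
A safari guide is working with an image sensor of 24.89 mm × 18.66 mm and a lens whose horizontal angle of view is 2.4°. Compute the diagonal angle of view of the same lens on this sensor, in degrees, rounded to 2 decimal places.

3.00°

From the horizontal AOV: f = 24.89 / (2·tan(1.2°)) = 24.89 / 0.04189 ≈ 594.1181 mm.
Sensor diagonal = √(24.89² + 18.66²) = √967.7077 ≈ 31.1080 mm.
Diagonal AOV = 2·arctan(31.1080 / (2 × 594.1181)) = 2·arctan(0.02618) ≈ 2.9993°.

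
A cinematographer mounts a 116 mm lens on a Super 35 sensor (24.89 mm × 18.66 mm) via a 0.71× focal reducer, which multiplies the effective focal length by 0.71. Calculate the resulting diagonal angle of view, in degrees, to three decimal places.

21.389°

Effective focal length f = 116 × 0.71 = 82.36 mm.
Sensor diagonal = √(24.89² + 18.66²) = √967.7077 ≈ 31.1080 mm.
α = 2·arctan(31.108 / (2 × 82.36)) = 2·arctan(0.18885) ≈ 21.3891°.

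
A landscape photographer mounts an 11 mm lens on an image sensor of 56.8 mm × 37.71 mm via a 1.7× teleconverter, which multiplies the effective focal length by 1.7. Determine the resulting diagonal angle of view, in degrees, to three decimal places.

Effective focal length f = 11 × 1.7 = 18.7 mm.
Sensor diagonal = √(56.8² + 37.71²) = √4648.2841 ≈ 68.1783 mm.
α = 2·arctan(68.178 / (2 × 18.7)) = 2·arctan(1.82295) ≈ 122.5051°.

122.505°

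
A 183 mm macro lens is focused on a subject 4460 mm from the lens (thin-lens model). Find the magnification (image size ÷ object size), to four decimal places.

Thin lens: 1/f = 1/dₒ + 1/dᵢ → 1/dᵢ = 1/183 − 1/4460 = 0.0052403 mm⁻¹, so dᵢ ≈ 190.8300 mm.
Magnification m = dᵢ/dₒ = 190.8300/4460 ≈ 0.04279.

0.0428×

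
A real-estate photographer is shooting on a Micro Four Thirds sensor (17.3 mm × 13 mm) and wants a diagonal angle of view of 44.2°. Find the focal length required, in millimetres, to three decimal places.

Sensor diagonal = √(17.3² + 13²) = √468.2900 ≈ 21.6400 mm.
From α = 2·arctan(d/2f) we get f = d / (2·tan(α/2)).
With d = 21.6400 mm and α/2 = 22.1°, tan(α/2) ≈ 0.40606, so f ≈ 21.6400 / 0.81212 ≈ 26.6465 mm.

26.646 mm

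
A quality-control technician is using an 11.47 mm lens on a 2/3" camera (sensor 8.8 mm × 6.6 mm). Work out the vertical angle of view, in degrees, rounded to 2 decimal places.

32.10°

Angle of view α = 2·arctan(h/2f) with h = 6.6 mm and f = 11.47 mm.
h/2f = 0.28771; arctan(0.28771) ≈ 16.0509°, so α ≈ 32.1018°.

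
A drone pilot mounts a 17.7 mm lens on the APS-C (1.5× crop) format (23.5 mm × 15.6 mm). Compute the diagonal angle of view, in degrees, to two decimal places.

77.10°

Sensor diagonal = √(23.5² + 15.6²) = √795.6100 ≈ 28.2066 mm.
Angle of view α = 2·arctan(d/2f) with d = 28.2066 mm and f = 17.7 mm.
d/2f = 0.79680; arctan(0.79680) ≈ 38.5477°, so α ≈ 77.0954°.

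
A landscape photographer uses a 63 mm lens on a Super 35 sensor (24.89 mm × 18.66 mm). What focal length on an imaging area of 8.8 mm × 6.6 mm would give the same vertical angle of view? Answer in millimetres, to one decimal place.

22.3 mm

Equal angle of view means equal height/f ratio, so f₂ = f₁ · (height₂/height₁) = 63 × 6.6/18.66.
f₂ = 63 × 0.35370 ≈ 22.283 mm.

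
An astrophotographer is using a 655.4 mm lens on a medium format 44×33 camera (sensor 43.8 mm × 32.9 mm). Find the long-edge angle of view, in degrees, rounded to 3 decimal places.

Angle of view α = 2·arctan(w/2f) with w = 43.8 mm and f = 655.4 mm.
w/2f = 0.03341; arctan(0.03341) ≈ 1.9138°, so α ≈ 3.8276°.

3.828°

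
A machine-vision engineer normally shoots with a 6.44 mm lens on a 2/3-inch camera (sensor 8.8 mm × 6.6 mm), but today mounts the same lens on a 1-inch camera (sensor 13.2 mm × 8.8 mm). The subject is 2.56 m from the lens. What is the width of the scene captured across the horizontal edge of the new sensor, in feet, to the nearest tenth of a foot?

17.2 ft

The focal length stays 6.44 mm; the relevant sensor dimension is now w = 13.2 mm. Object distance dₒ = 2.56 m = 2560 mm.
Thin-lens field width W = w·(dₒ − f)/f = 13.2 × (2560 − 6.44)/6.44 ≈ 5234.005 mm = 5234.005/304.8 ft = 17.1719 ft.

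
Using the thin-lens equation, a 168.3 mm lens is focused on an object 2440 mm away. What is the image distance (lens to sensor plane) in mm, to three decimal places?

180.769 mm

1/dᵢ = 1/f − 1/dₒ = 1/168.3 − 1/2440 = 0.0055319 mm⁻¹.
dᵢ = 1/0.0055319 ≈ 180.7686 mm.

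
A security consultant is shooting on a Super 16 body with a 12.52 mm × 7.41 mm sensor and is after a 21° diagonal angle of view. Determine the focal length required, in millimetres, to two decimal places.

Sensor diagonal = √(12.52² + 7.41²) = √211.6585 ≈ 14.5485 mm.
From α = 2·arctan(d/2f) we get f = d / (2·tan(α/2)).
With d = 14.5485 mm and α/2 = 10.5°, tan(α/2) ≈ 0.18534, so f ≈ 14.5485 / 0.37068 ≈ 39.2483 mm.

39.25 mm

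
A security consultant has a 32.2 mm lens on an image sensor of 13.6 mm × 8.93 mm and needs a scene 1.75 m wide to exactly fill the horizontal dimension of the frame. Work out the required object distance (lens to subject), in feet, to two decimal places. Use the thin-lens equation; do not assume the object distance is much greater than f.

13.70 ft

W: 1.75 m = 1750 mm.
Magnification m = w/W = dᵢ/dₒ; combined with 1/f = 1/dₒ + 1/dᵢ this gives dₒ = f·(1 + W/w).
dₒ = 32.2 mm × (1 + 1750/13.6) = 32.2 × 129.6765 ≈ 4175.582 mm = 4175.582/304.8 ft = 13.6994 ft.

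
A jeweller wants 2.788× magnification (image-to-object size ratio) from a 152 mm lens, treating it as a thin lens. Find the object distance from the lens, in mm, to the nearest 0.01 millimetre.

206.52 mm

With m = dᵢ/dₒ and 1/f = 1/dₒ + 1/dᵢ, substituting dᵢ = m·dₒ gives 1/f = (1 + 1/m)/dₒ, hence dₒ = f·(1 + 1/m).
dₒ = 152 × (1 + 1/2.788) = 152 × 1.35868 ≈ 206.519 mm.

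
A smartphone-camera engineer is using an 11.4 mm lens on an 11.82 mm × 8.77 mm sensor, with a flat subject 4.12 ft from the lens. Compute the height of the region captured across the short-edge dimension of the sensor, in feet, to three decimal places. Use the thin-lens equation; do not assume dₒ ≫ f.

3.141 ft

dₒ: 4.12 ft × 304.8 mm/ft = 1255.78 mm.
Similar triangles through the lens centre give W/dₒ = h/dᵢ; with 1/f = 1/dₒ + 1/dᵢ this gives W = h·(dₒ − f)/f.
W = 8.77 mm × (1255.78 − 11.4) / 11.4 = 8.77 × 109.1558 ≈ 957.296 mm = 957.296/304.8 ft = 3.14074 ft.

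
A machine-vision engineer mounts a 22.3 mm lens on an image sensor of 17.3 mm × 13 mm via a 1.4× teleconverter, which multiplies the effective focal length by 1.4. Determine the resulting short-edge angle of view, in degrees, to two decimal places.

23.52°

Effective focal length f = 22.3 × 1.4 = 31.22 mm.
α = 2·arctan(13 / (2 × 31.22)) = 2·arctan(0.20820) ≈ 23.5219°.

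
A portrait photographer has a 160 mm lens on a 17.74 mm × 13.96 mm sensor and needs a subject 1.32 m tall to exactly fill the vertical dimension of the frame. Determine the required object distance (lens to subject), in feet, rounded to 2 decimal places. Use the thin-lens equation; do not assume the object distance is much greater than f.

W: 1.32 m = 1320 mm.
Magnification m = h/W = dᵢ/dₒ; combined with 1/f = 1/dₒ + 1/dᵢ this gives dₒ = f·(1 + W/h).
dₒ = 160 mm × (1 + 1320/13.96) = 160 × 95.5559 ≈ 15288.940 mm = 15288.940/304.8 ft = 50.1606 ft.

50.16 ft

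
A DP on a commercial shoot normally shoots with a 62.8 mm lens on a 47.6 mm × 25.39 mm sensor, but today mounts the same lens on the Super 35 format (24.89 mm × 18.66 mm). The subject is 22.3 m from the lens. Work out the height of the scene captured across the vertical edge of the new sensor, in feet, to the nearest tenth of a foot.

21.7 ft

The focal length stays 62.8 mm; the relevant sensor dimension is now h = 18.66 mm. Object distance dₒ = 22.3 m = 22300 mm.
Thin-lens field height W = h·(dₒ − f)/f = 18.66 × (22300 − 62.8)/62.8 ≈ 6607.423 mm = 6607.423/304.8 ft = 21.6779 ft.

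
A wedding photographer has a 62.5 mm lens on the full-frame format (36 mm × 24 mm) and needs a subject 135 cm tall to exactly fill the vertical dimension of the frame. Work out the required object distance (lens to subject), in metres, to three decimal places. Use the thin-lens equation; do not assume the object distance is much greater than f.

3.578 m

W: 135 cm = 1350 mm.
Magnification m = h/W = dᵢ/dₒ; combined with 1/f = 1/dₒ + 1/dᵢ this gives dₒ = f·(1 + W/h).
dₒ = 62.5 mm × (1 + 1350/24) = 62.5 × 57.2500 ≈ 3578.125 mm = 3.57812 m.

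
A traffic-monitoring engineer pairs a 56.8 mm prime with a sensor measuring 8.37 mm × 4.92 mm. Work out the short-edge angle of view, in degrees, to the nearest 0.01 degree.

4.96°

Angle of view α = 2·arctan(h/2f) with h = 4.92 mm and f = 56.8 mm.
h/2f = 0.04331; arctan(0.04331) ≈ 2.4799°, so α ≈ 4.9598°.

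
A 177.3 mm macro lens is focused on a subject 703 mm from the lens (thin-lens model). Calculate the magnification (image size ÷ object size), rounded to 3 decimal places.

0.337×

Thin lens: 1/f = 1/dₒ + 1/dᵢ → 1/dᵢ = 1/177.3 − 1/703 = 0.0042177 mm⁻¹, so dᵢ ≈ 237.0970 mm.
Magnification m = dᵢ/dₒ = 237.0970/703 ≈ 0.33726.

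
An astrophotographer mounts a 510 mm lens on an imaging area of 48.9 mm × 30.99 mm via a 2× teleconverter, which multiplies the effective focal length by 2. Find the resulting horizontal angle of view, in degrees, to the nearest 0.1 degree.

Effective focal length f = 510 × 2 = 1020 mm.
α = 2·arctan(48.9 / (2 × 1020)) = 2·arctan(0.02397) ≈ 2.7463°.

2.7°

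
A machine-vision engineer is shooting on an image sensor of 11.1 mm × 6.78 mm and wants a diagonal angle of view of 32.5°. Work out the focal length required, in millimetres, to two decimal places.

22.31 mm

Sensor diagonal = √(11.1² + 6.78²) = √169.1784 ≈ 13.0069 mm.
From α = 2·arctan(d/2f) we get f = d / (2·tan(α/2)).
With d = 13.0069 mm and α/2 = 16.25°, tan(α/2) ≈ 0.29147, so f ≈ 13.0069 / 0.58295 ≈ 22.3123 mm.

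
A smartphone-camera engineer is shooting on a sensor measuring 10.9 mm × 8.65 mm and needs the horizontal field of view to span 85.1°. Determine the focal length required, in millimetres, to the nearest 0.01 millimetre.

5.94 mm

From α = 2·arctan(w/2f) we get f = w / (2·tan(α/2)).
With w = 10.9 mm and α/2 = 42.55°, tan(α/2) ≈ 0.91794, so f ≈ 10.9 / 1.83588 ≈ 5.9372 mm.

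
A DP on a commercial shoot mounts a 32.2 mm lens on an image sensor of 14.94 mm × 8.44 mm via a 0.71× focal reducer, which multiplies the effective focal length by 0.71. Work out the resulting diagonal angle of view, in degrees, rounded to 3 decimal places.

Effective focal length f = 32.2 × 0.71 = 22.862 mm.
Sensor diagonal = √(14.94² + 8.44²) = √294.4372 ≈ 17.1592 mm.
α = 2·arctan(17.159 / (2 × 22.862)) = 2·arctan(0.37528) ≈ 41.1399°.

41.140°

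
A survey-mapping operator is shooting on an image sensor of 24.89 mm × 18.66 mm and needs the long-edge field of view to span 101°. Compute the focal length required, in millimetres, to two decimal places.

From α = 2·arctan(w/2f) we get f = w / (2·tan(α/2)).
With w = 24.89 mm and α/2 = 50.5°, tan(α/2) ≈ 1.21310, so f ≈ 24.89 / 2.42619 ≈ 10.2589 mm.

10.26 mm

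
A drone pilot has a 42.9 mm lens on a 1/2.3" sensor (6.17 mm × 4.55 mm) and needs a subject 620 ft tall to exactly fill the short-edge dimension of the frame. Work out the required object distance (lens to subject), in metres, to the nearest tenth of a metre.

W: 620 ft × 304.8 mm/ft = 188975.99 mm.
Magnification m = h/W = dᵢ/dₒ; combined with 1/f = 1/dₒ + 1/dᵢ this gives dₒ = f·(1 + W/h).
dₒ = 42.9 mm × (1 + 188976/4.55) = 42.9 × 41534.1855 ≈ 1781816.557 mm = 1781.82 m.

1781.8 m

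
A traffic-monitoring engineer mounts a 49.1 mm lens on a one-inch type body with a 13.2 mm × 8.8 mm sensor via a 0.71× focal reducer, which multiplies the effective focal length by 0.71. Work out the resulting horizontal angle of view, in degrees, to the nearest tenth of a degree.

Effective focal length f = 49.1 × 0.71 = 34.861 mm.
α = 2·arctan(13.2 / (2 × 34.861)) = 2·arctan(0.18932) ≈ 21.4411°.

21.4°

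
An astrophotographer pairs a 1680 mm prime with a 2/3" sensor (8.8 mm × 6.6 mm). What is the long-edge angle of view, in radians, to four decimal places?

Angle of view α = 2·arctan(w/2f) with w = 8.8 mm and f = 1680 mm.
w/2f = 0.00262; arctan(0.00262) ≈ 0.0026 rad, so α ≈ 0.0052 rad.

0.0052 rad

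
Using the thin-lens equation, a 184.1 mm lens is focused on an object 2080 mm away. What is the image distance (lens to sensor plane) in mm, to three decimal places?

201.977 mm

1/dᵢ = 1/f − 1/dₒ = 1/184.1 − 1/2080 = 0.0049511 mm⁻¹.
dᵢ = 1/0.0049511 ≈ 201.9769 mm.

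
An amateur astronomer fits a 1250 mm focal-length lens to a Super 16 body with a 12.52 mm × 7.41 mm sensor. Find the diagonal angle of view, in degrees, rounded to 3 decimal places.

0.667°

Sensor diagonal = √(12.52² + 7.41²) = √211.6585 ≈ 14.5485 mm.
Angle of view α = 2·arctan(d/2f) with d = 14.5485 mm and f = 1250 mm.
d/2f = 0.00582; arctan(0.00582) ≈ 0.3334°, so α ≈ 0.6668°.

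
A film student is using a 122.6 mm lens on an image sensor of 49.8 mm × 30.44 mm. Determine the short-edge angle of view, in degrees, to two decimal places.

Angle of view α = 2·arctan(h/2f) with h = 30.44 mm and f = 122.6 mm.
h/2f = 0.12414; arctan(0.12414) ≈ 7.0767°, so α ≈ 14.1534°.

14.15°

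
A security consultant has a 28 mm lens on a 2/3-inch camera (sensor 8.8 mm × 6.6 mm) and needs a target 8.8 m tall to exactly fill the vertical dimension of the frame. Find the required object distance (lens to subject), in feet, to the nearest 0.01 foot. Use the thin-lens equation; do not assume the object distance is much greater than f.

W: 8.8 m = 8800 mm.
Magnification m = h/W = dᵢ/dₒ; combined with 1/f = 1/dₒ + 1/dᵢ this gives dₒ = f·(1 + W/h).
dₒ = 28 mm × (1 + 8800/6.6) = 28 × 1334.3333 ≈ 37361.333 mm = 37361.333/304.8 ft = 122.577 ft.

122.58 ft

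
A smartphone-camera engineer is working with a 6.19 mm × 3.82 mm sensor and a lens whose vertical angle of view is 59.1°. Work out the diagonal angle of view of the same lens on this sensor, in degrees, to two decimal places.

94.38°

From the vertical AOV: f = 3.82 / (2·tan(29.55°)) = 3.82 / 1.13385 ≈ 3.3691 mm.
Sensor diagonal = √(6.19² + 3.82²) = √52.9085 ≈ 7.2738 mm.
Diagonal AOV = 2·arctan(7.2738 / (2 × 3.3691)) = 2·arctan(1.07951) ≈ 94.3791°.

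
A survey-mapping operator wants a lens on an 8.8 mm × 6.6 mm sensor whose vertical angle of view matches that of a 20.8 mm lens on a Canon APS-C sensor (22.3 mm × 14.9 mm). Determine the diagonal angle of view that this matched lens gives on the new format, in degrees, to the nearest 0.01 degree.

Equal vertical AOV ⇒ f₂ = f₁ · 6.6/14.9 = 20.8 × 0.44295 ≈ 9.2134 mm.
Sensor diagonal = √(8.8² + 6.6²) = √121.0000 ≈ 11.0000 mm.
Diagonal AOV on the new format = 2·arctan(11.0000 / (2 × 9.2134)) = 2·arctan(0.59696) ≈ 61.6706°.

61.67°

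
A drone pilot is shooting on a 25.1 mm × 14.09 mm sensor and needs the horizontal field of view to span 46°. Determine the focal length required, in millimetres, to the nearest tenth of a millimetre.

From α = 2·arctan(w/2f) we get f = w / (2·tan(α/2)).
With w = 25.1 mm and α/2 = 23°, tan(α/2) ≈ 0.42447, so f ≈ 25.1 / 0.84895 ≈ 29.5659 mm.

29.6 mm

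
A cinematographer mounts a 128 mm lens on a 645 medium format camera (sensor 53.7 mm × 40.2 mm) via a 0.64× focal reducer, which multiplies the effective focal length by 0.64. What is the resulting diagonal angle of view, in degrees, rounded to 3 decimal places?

Effective focal length f = 128 × 0.64 = 81.92 mm.
Sensor diagonal = √(53.7² + 40.2²) = √4499.7300 ≈ 67.0800 mm.
α = 2·arctan(67.080 / (2 × 81.92)) = 2·arctan(0.40942) ≈ 44.5307°.

44.531°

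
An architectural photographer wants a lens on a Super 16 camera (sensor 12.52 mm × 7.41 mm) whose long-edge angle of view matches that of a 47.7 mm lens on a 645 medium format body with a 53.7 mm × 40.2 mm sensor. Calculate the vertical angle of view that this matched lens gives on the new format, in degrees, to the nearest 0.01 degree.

36.85°

Equal long-edge AOV ⇒ f₂ = f₁ · 12.52/53.7 = 47.7 × 0.23315 ≈ 11.1211 mm.
Vertical AOV on the new format = 2·arctan(7.41 / (2 × 11.1211)) = 2·arctan(0.33315) ≈ 36.8510°.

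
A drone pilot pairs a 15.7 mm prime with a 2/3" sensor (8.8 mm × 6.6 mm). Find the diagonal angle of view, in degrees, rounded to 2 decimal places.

Sensor diagonal = √(8.8² + 6.6²) = √121.0000 ≈ 11.0000 mm.
Angle of view α = 2·arctan(d/2f) with d = 11.0000 mm and f = 15.7 mm.
d/2f = 0.35032; arctan(0.35032) ≈ 19.3063°, so α ≈ 38.6126°.

38.61°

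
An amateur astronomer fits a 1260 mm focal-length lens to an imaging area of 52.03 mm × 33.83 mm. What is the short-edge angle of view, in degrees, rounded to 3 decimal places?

1.538°

Angle of view α = 2·arctan(h/2f) with h = 33.83 mm and f = 1260 mm.
h/2f = 0.01342; arctan(0.01342) ≈ 0.7691°, so α ≈ 1.5383°.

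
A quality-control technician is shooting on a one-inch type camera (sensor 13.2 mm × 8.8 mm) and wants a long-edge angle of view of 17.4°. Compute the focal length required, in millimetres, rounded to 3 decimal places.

From α = 2·arctan(w/2f) we get f = w / (2·tan(α/2)).
With w = 13.2 mm and α/2 = 8.7°, tan(α/2) ≈ 0.15302, so f ≈ 13.2 / 0.30604 ≈ 43.1312 mm.

43.131 mm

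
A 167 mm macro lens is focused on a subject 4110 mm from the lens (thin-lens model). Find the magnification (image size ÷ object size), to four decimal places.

0.0424×

Thin lens: 1/f = 1/dₒ + 1/dᵢ → 1/dᵢ = 1/167 − 1/4110 = 0.0057447 mm⁻¹, so dᵢ ≈ 174.0730 mm.
Magnification m = dᵢ/dₒ = 174.0730/4110 ≈ 0.04235.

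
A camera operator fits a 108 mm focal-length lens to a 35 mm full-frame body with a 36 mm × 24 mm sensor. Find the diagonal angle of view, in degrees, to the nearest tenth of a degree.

Sensor diagonal = √(36² + 24²) = √1872.0000 ≈ 43.2666 mm.
Angle of view α = 2·arctan(d/2f) with d = 43.2666 mm and f = 108 mm.
d/2f = 0.20031; arctan(0.20031) ≈ 11.3269°, so α ≈ 22.6538°.

22.7°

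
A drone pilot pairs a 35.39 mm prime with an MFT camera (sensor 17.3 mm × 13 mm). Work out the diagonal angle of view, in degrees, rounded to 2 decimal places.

Sensor diagonal = √(17.3² + 13²) = √468.2900 ≈ 21.6400 mm.
Angle of view α = 2·arctan(d/2f) with d = 21.6400 mm and f = 35.39 mm.
d/2f = 0.30574; arctan(0.30574) ≈ 17.0003°, so α ≈ 34.0006°.

34.00°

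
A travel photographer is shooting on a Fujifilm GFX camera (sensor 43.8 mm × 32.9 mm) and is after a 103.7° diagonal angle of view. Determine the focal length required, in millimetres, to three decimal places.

Sensor diagonal = √(43.8² + 32.9²) = √3000.8500 ≈ 54.7800 mm.
From α = 2·arctan(d/2f) we get f = d / (2·tan(α/2)).
With d = 54.7800 mm and α/2 = 51.85°, tan(α/2) ≈ 1.27306, so f ≈ 54.7800 / 2.54612 ≈ 21.5151 mm.

21.515 mm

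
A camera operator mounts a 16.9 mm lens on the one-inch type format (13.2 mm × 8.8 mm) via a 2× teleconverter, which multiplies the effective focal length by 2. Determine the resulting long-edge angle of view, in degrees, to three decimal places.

22.098°

Effective focal length f = 16.9 × 2 = 33.8 mm.
α = 2·arctan(13.2 / (2 × 33.8)) = 2·arctan(0.19527) ≈ 22.0978°.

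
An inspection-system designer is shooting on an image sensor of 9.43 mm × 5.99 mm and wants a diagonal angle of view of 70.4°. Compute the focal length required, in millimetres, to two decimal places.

7.92 mm

Sensor diagonal = √(9.43² + 5.99²) = √124.8050 ≈ 11.1716 mm.
From α = 2·arctan(d/2f) we get f = d / (2·tan(α/2)).
With d = 11.1716 mm and α/2 = 35.2°, tan(α/2) ≈ 0.70542, so f ≈ 11.1716 / 1.41084 ≈ 7.9184 mm.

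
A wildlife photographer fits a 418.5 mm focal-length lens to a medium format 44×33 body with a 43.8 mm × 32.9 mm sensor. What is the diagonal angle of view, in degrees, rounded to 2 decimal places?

7.49°

Sensor diagonal = √(43.8² + 32.9²) = √3000.8500 ≈ 54.7800 mm.
Angle of view α = 2·arctan(d/2f) with d = 54.7800 mm and f = 418.5 mm.
d/2f = 0.06545; arctan(0.06545) ≈ 3.7446°, so α ≈ 7.4891°.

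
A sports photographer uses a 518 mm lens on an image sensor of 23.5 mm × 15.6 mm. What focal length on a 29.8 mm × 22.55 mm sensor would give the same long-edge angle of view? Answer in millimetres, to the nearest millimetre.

657 mm

Equal angle of view means equal width/f ratio, so f₂ = f₁ · (width₂/width₁) = 518 × 29.8/23.5.
f₂ = 518 × 1.26809 ≈ 656.868 mm.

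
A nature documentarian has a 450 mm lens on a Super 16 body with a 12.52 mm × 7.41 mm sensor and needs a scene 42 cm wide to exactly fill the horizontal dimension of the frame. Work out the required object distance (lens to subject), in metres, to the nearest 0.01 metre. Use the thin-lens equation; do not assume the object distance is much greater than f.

W: 42 cm = 420 mm.
Magnification m = w/W = dᵢ/dₒ; combined with 1/f = 1/dₒ + 1/dᵢ this gives dₒ = f·(1 + W/w).
dₒ = 450 mm × (1 + 420/12.52) = 450 × 34.5463 ≈ 15545.847 mm = 15.5458 m.

15.55 m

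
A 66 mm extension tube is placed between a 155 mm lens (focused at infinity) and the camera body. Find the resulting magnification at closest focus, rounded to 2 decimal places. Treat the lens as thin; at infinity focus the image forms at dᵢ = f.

0.43×

The tube moves the image plane from f to f + e, so dᵢ = 155 + 66 = 221 mm. Focus is achieved when 1/f = 1/dₒ + 1/dᵢ, giving dₒ = 1/(1/f − 1/(f+e)).
Magnification m = dᵢ/dₒ = (f+e)·(1/f − 1/(f+e)) = e/f = 66/155 ≈ 0.4258.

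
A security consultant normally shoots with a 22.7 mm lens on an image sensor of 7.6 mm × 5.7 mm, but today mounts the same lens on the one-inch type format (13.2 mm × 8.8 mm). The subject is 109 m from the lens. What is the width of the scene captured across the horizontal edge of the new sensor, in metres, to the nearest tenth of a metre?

The focal length stays 22.7 mm; the relevant sensor dimension is now w = 13.2 mm. Object distance dₒ = 109 m = 109000 mm.
Thin-lens field width W = w·(dₒ − f)/f = 13.2 × (109000 − 22.7)/22.7 ≈ 63370.060 mm = 63.3701 m.

63.4 m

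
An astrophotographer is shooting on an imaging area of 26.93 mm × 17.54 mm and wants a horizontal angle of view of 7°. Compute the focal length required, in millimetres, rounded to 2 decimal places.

From α = 2·arctan(w/2f) we get f = w / (2·tan(α/2)).
With w = 26.93 mm and α/2 = 3.5°, tan(α/2) ≈ 0.06116, so f ≈ 26.93 / 0.12233 ≈ 220.1508 mm.

220.15 mm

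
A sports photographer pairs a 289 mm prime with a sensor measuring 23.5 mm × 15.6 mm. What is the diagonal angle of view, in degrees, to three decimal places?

5.588°

Sensor diagonal = √(23.5² + 15.6²) = √795.6100 ≈ 28.2066 mm.
Angle of view α = 2·arctan(d/2f) with d = 28.2066 mm and f = 289 mm.
d/2f = 0.04880; arctan(0.04880) ≈ 2.7938°, so α ≈ 5.5877°.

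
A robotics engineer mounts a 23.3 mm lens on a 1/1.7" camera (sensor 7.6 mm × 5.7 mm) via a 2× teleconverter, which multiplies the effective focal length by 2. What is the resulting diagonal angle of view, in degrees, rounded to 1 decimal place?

Effective focal length f = 23.3 × 2 = 46.6 mm.
Sensor diagonal = √(7.6² + 5.7²) = √90.2500 ≈ 9.5000 mm.
α = 2·arctan(9.500 / (2 × 46.6)) = 2·arctan(0.10193) ≈ 11.6403°.

11.6°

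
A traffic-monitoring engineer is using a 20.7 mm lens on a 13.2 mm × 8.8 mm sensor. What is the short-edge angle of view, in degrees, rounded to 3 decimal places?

24.000°

Angle of view α = 2·arctan(h/2f) with h = 8.8 mm and f = 20.7 mm.
h/2f = 0.21256; arctan(0.21256) ≈ 12.0002°, so α ≈ 24.0004°.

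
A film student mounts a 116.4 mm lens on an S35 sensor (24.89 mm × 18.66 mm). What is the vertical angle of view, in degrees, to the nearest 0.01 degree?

9.17°

Angle of view α = 2·arctan(h/2f) with h = 18.66 mm and f = 116.4 mm.
h/2f = 0.08015; arctan(0.08015) ≈ 4.5827°, so α ≈ 9.1654°.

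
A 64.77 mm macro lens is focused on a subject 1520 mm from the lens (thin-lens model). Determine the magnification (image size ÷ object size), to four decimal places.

0.0445×

Thin lens: 1/f = 1/dₒ + 1/dᵢ → 1/dᵢ = 1/64.77 − 1/1520 = 0.0147814 mm⁻¹, so dᵢ ≈ 67.6528 mm.
Magnification m = dᵢ/dₒ = 67.6528/1520 ≈ 0.04451.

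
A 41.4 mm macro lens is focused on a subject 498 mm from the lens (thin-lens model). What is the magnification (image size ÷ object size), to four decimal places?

Thin lens: 1/f = 1/dₒ + 1/dᵢ → 1/dᵢ = 1/41.4 − 1/498 = 0.0221466 mm⁻¹, so dᵢ ≈ 45.1537 mm.
Magnification m = dᵢ/dₒ = 45.1537/498 ≈ 0.09067.

0.0907×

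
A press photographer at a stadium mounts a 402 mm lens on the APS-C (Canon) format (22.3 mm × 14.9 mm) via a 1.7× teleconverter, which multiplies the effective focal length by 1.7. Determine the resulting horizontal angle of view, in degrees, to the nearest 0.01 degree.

1.87°

Effective focal length f = 402 × 1.7 = 683.4 mm.
α = 2·arctan(22.3 / (2 × 683.4)) = 2·arctan(0.01632) ≈ 1.8695°.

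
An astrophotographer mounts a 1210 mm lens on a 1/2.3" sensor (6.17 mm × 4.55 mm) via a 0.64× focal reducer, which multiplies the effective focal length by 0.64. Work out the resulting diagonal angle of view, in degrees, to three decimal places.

Effective focal length f = 1210 × 0.64 = 774.4 mm.
Sensor diagonal = √(6.17² + 4.55²) = √58.7714 ≈ 7.6663 mm.
α = 2·arctan(7.666 / (2 × 774.4)) = 2·arctan(0.00495) ≈ 0.5672°.

0.567°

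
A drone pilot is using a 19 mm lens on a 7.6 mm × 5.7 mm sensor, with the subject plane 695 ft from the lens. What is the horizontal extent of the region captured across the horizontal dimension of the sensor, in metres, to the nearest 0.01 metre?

dₒ: 695 ft × 304.8 mm/ft = 211835.99 mm.
Similar triangles through the lens centre give W/dₒ = w/dᵢ; with 1/f = 1/dₒ + 1/dᵢ this gives W = w·(dₒ − f)/f.
W = 7.6 mm × (211836 − 19) / 19 = 7.6 × 11148.2628 ≈ 84726.797 mm = 84.7268 m.

84.73 m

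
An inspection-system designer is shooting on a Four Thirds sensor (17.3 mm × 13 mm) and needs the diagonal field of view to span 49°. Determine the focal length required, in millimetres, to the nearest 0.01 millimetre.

Sensor diagonal = √(17.3² + 13²) = √468.2900 ≈ 21.6400 mm.
From α = 2·arctan(d/2f) we get f = d / (2·tan(α/2)).
With d = 21.6400 mm and α/2 = 24.5°, tan(α/2) ≈ 0.45573, so f ≈ 21.6400 / 0.91145 ≈ 23.7423 mm.

23.74 mm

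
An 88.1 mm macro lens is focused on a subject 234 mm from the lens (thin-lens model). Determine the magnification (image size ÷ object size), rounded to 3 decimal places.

Thin lens: 1/f = 1/dₒ + 1/dᵢ → 1/dᵢ = 1/88.1 − 1/234 = 0.0070772 mm⁻¹, so dᵢ ≈ 141.2981 mm.
Magnification m = dᵢ/dₒ = 141.2981/234 ≈ 0.60384.

0.604×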